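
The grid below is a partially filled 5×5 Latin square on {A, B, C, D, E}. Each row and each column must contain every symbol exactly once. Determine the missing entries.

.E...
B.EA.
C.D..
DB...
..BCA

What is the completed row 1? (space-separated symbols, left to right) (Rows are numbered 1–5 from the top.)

A E C D B

(r1,c1) = A
(r1,c3) = C
(r3,c2) = A
(r4,c3) = A
(r4,c4) = E
(r4,c5) = C
(r5,c1) = E
(r5,c2) = D
(r2,c2) = C
(r2,c5) = D
(r3,c4) = B
(r3,c5) = E
(r1,c4) = D
(r1,c5) = B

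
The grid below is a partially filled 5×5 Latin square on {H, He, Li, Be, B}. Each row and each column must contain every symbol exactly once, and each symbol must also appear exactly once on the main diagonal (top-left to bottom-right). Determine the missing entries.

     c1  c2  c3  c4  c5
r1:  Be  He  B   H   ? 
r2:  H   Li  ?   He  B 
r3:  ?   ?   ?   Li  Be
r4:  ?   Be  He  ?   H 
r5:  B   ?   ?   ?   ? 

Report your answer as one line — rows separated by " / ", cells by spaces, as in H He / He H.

(r1,c5): row 1 has {H,He,Be,B}; column 5 has {H,Be,B}, so it must be Li.
(r2,c3): row 2 has {H,He,Li,B}; column 3 has {He,B}, so it must be Be.
(r3,c1): row 3 has {Li,Be}; column 1 has {H,Be,B}, so it must be He.
(r3,c3): row 3 has {He,Li,Be}; column 3 has {He,Be,B}; the diagonal has {Li,Be}, so it must be H.
(r4,c1): row 4 has {H,He,Be}; column 1 has {H,He,Be,B}, so it must be Li.
(r4,c4): row 4 has {H,He,Li,Be}; column 4 has {H,He,Li}; the diagonal has {H,Li,Be}, so it must be B.
(r5,c2): row 5 has {B}; column 2 has {He,Li,Be}, so it must be H.
(r5,c3): row 5 has {H,B}; column 3 has {H,He,Be,B}, so it must be Li.
(r5,c4): row 5 has {H,Li,B}; column 4 has {H,He,Li,B}, so it must be Be.
(r5,c5): row 5 has {H,Li,Be,B}; column 5 has {H,Li,Be,B}; the diagonal has {H,Li,Be,B}, so it must be He.
(r3,c2): row 3 has {H,He,Li,Be}; column 2 has {H,He,Li,Be}, so it must be B.

Be He B H Li / H Li Be He B / He B H Li Be / Li Be He B H / B H Li Be He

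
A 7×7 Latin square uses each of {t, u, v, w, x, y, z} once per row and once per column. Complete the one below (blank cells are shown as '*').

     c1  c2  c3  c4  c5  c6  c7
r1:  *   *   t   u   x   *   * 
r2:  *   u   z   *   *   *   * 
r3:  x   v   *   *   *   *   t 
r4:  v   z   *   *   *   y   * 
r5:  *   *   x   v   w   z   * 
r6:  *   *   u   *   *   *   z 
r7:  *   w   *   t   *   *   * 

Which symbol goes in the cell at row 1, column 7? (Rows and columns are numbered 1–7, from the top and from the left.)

w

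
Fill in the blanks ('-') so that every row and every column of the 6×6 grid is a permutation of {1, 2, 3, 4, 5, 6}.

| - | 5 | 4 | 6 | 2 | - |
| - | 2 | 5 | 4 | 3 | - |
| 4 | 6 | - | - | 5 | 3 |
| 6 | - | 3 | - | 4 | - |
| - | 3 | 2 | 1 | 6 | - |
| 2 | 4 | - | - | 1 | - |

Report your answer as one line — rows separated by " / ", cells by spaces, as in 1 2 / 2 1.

3 5 4 6 2 1 / 1 2 5 4 3 6 / 4 6 1 2 5 3 / 6 1 3 5 4 2 / 5 3 2 1 6 4 / 2 4 6 3 1 5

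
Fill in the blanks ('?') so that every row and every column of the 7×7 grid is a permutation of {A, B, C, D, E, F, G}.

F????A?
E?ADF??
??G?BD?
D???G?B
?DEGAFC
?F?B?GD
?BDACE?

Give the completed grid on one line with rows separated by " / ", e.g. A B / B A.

(r2,c7) = G
(r4,c6) = C
(r5,c1) = B
(r6,c3) = C
(r6,c5) = E
(r7,c1) = G
(r7,c7) = F
(r1,c3) = B
(r1,c5) = D
(r1,c7) = E
(r2,c2) = C
(r2,c6) = B
(r3,c7) = A
(r4,c3) = F
(r4,c4) = E
(r6,c1) = A
(r1,c2) = G
(r1,c4) = C
(r3,c1) = C
(r3,c2) = E
(r3,c4) = F
(r4,c2) = A

F G B C D A E / E C A D F B G / C E G F B D A / D A F E G C B / B D E G A F C / A F C B E G D / G B D A C E F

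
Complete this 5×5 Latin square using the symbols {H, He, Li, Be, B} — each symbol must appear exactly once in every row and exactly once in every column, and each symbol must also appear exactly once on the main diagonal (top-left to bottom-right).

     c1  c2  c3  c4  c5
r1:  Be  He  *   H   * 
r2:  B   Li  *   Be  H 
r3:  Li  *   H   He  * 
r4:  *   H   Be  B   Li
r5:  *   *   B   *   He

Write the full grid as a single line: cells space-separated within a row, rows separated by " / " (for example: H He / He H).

Be He Li H B / B Li He Be H / Li B H He Be / He H Be B Li / H Be B Li He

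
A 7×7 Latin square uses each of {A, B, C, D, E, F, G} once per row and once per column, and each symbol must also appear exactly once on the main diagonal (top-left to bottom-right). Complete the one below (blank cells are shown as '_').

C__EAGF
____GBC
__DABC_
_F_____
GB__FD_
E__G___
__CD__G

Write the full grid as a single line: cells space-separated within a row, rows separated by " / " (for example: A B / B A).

C D B E A G F / D E A F G B C / F G D A B C E / A F G B C E D / G B E C F D A / E C F G D A B / B A C D E F G

(r1,c2) = D
(r1,c3) = B
(r2,c4) = F
(r3,c1) = F
(r3,c7) = E
(r4,c4) = B
(r5,c4) = C
(r5,c7) = A
(r6,c6) = A
(r7,c5) = E
(r7,c6) = F
(r2,c2) = E
(r2,c3) = A
(r3,c2) = G
(r4,c6) = E
(r4,c7) = D
(r5,c3) = E
(r6,c2) = C
(r6,c3) = F
(r6,c5) = D
(r6,c7) = B
(r7,c2) = A
(r2,c1) = D
(r4,c1) = A
(r4,c3) = G
(r4,c5) = C
(r7,c1) = B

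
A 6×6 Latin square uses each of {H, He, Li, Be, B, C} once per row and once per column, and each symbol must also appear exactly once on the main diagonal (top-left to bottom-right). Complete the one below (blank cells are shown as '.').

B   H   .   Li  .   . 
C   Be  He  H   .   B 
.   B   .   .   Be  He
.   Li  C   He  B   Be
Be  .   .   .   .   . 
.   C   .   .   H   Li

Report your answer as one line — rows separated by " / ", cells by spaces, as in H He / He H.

B H Be Li He C / C Be He H Li B / Li B H C Be He / H Li C He B Be / Be He Li B C H / He C B Be H Li

(r1,c3): row 1 has {H,Li,B}; column 3 has {He,C}, so it must be Be.
(r1,c6): row 1 has {H,Li,Be,B}; column 6 has {He,Li,Be,B}, so it must be C.
(r2,c5): row 2 has {H,He,Be,B,C}; column 5 has {H,Be,B}, so it must be Li.
(r3,c3): row 3 has {He,Be,B}; column 3 has {He,Be,C}; the diagonal has {He,Li,Be,B}, so it must be H.
(r3,c4): row 3 has {H,He,Be,B}; column 4 has {H,He,Li}, so it must be C.
(r4,c1): row 4 has {He,Li,Be,B,C}; column 1 has {Be,B,C}, so it must be H.
(r5,c2): row 5 has {Be}; column 2 has {H,Li,Be,B,C}, so it must be He.
(r5,c4): row 5 has {He,Be}; column 4 has {H,He,Li,C}, so it must be B.
(r5,c5): row 5 has {He,Be,B}; column 5 has {H,Li,Be,B}; the diagonal has {H,He,Li,Be,B}, so it must be C.
(r5,c6): row 5 has {He,Be,B,C}; column 6 has {He,Li,Be,B,C}, so it must be H.
(r6,c1): row 6 has {H,Li,C}; column 1 has {H,Be,B,C}, so it must be He.
(r6,c3): row 6 has {H,He,Li,C}; column 3 has {H,He,Be,C}, so it must be B.
(r6,c4): row 6 has {H,He,Li,B,C}; column 4 has {H,He,Li,B,C}, so it must be Be.
(r1,c5): row 1 has {H,Li,Be,B,C}; column 5 has {H,Li,Be,B,C}, so it must be He.
(r3,c1): row 3 has {H,He,Be,B,C}; column 1 has {H,He,Be,B,C}, so it must be Li.
(r5,c3): row 5 has {H,He,Be,B,C}; column 3 has {H,He,Be,B,C}, so it must be Li.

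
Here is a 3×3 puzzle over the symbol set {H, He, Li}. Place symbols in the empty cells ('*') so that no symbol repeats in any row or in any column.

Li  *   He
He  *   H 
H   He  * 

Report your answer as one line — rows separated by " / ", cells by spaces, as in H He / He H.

At row 1, column 2: row 1 has {He,Li}; column 2 has {He}; that leaves H.
At row 2, column 2: row 2 has {H,He}; column 2 has {H,He}; that leaves Li.
At row 3, column 3: row 3 has {H,He}; column 3 has {H,He}; that leaves Li.

Li H He / He Li H / H He Li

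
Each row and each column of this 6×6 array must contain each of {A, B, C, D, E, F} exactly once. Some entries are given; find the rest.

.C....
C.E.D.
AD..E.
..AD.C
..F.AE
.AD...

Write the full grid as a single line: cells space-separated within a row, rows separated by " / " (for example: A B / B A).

E C B A F D / C F E B D A / A D C F E B / F E A D B C / D B F C A E / B A D E C F

(r1,c3): row 1 has {C}; column 3 has {A,D,E,F}, so it must be B.
(r1,c5): row 1 has {B,C}; column 5 has {A,D,E}, so it must be F.
(r3,c3): row 3 has {A,D,E}; column 3 has {A,B,D,E,F}, so it must be C.
(r4,c5): row 4 has {A,C,D}; column 5 has {A,D,E,F}, so it must be B.
(r5,c2): row 5 has {A,E,F}; column 2 has {A,C,D}, so it must be B.
(r5,c4): row 5 has {A,B,E,F}; column 4 has {D}, so it must be C.
(r6,c5): row 6 has {A,D}; column 5 has {A,B,D,E,F}, so it must be C.
(r2,c2): row 2 has {C,D,E}; column 2 has {A,B,C,D}, so it must be F.
(r4,c2): row 4 has {A,B,C,D}; column 2 has {A,B,C,D,F}, so it must be E.
(r5,c1): row 5 has {A,B,C,E,F}; column 1 has {A,C}, so it must be D.
(r1,c1): row 1 has {B,C,F}; column 1 has {A,C,D}, so it must be E.
(r1,c4): row 1 has {B,C,E,F}; column 4 has {C,D}, so it must be A.
(r1,c6): row 1 has {A,B,C,E,F}; column 6 has {C,E}, so it must be D.
(r2,c4): row 2 has {C,D,E,F}; column 4 has {A,C,D}, so it must be B.
(r2,c6): row 2 has {B,C,D,E,F}; column 6 has {C,D,E}, so it must be A.
(r3,c4): row 3 has {A,C,D,E}; column 4 has {A,B,C,D}, so it must be F.
(r3,c6): row 3 has {A,C,D,E,F}; column 6 has {A,C,D,E}, so it must be B.
(r4,c1): row 4 has {A,B,C,D,E}; column 1 has {A,C,D,E}, so it must be F.
(r6,c1): row 6 has {A,C,D}; column 1 has {A,C,D,E,F}, so it must be B.
(r6,c4): row 6 has {A,B,C,D}; column 4 has {A,B,C,D,F}, so it must be E.
(r6,c6): row 6 has {A,B,C,D,E}; column 6 has {A,B,C,D,E}, so it must be F.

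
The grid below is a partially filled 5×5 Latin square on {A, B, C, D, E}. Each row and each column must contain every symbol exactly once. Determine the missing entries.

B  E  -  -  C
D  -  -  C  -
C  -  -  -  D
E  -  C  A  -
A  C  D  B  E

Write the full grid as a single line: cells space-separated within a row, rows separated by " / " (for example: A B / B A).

(r1,c3) = A
(r1,c4) = D
(r3,c4) = E
(r4,c5) = B
(r2,c5) = A
(r3,c3) = B
(r4,c2) = D
(r2,c2) = B
(r2,c3) = E
(r3,c2) = A

B E A D C / D B E C A / C A B E D / E D C A B / A C D B E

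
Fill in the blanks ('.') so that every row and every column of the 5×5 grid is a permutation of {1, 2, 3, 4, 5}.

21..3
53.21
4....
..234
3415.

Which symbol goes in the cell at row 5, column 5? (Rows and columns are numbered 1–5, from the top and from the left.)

2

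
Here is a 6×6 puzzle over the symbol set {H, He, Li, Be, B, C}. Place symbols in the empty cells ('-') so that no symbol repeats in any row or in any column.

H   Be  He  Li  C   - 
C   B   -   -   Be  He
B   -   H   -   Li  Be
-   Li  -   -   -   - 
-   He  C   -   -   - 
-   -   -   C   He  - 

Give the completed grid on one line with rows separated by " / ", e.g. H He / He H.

H Be He Li C B / C B Li H Be He / B C H He Li Be / He Li Be B H C / Li He C Be B H / Be H B C He Li

(r1,c6) = B
(r2,c3) = Li
(r2,c4) = H
(r3,c2) = C
(r3,c4) = He
(r6,c2) = H
(r6,c6) = Li
(r5,c6) = H
(r6,c1) = Be
(r6,c3) = B
(r4,c1) = He
(r4,c3) = Be
(r4,c4) = B
(r4,c5) = H
(r4,c6) = C
(r5,c1) = Li
(r5,c4) = Be
(r5,c5) = B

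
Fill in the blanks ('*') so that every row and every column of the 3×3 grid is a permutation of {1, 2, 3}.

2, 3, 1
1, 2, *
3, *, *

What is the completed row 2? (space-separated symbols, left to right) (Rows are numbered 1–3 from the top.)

1 2 3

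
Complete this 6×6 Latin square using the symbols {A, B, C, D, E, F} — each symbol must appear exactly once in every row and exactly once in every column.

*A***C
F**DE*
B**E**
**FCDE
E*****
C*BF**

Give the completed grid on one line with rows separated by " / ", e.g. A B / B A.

D A E B F C / F C A D E B / B F D E C A / A B F C D E / E D C A B F / C E B F A D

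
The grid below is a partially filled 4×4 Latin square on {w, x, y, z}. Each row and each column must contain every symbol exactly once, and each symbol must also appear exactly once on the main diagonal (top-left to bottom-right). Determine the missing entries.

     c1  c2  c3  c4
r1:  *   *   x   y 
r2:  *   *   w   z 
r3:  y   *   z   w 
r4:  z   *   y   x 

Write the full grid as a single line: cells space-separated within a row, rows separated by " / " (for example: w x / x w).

w z x y / x y w z / y x z w / z w y x

row 1 has {x,y}; column 1 has {y,z}; the diagonal has {x,z} — only w is left for (r1,c1).
row 1 has {w,x,y}; column 2 is empty so far — only z is left for (r1,c2).
row 2 has {w,z}; column 1 has {w,y,z} — only x is left for (r2,c1).
row 2 has {w,x,z}; column 2 has {z}; the diagonal has {w,x,z} — only y is left for (r2,c2).
row 3 has {w,y,z}; column 2 has {y,z} — only x is left for (r3,c2).
row 4 has {x,y,z}; column 2 has {x,y,z} — only w is left for (r4,c2).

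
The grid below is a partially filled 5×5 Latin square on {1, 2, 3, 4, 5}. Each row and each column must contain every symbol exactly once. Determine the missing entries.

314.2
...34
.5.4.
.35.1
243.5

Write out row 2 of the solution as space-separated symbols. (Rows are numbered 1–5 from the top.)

Cell (r1,c4): row 1 has {1,2,3,4}; column 4 has {3,4} → 5.
Cell (r2,c2): row 2 has {3,4}; column 2 has {1,3,4,5} → 2.
Cell (r2,c3): row 2 has {2,3,4}; column 3 has {3,4,5} → 1.
Cell (r3,c1): row 3 has {4,5}; column 1 has {2,3} → 1.
Cell (r3,c3): row 3 has {1,4,5}; column 3 has {1,3,4,5} → 2.
Cell (r3,c5): row 3 has {1,2,4,5}; column 5 has {1,2,4,5} → 3.
Cell (r4,c1): row 4 has {1,3,5}; column 1 has {1,2,3} → 4.
Cell (r4,c4): row 4 has {1,3,4,5}; column 4 has {3,4,5} → 2.
Cell (r5,c4): row 5 has {2,3,4,5}; column 4 has {2,3,4,5} → 1.
Cell (r2,c1): row 2 has {1,2,3,4}; column 1 has {1,2,3,4} → 5.

5 2 1 3 4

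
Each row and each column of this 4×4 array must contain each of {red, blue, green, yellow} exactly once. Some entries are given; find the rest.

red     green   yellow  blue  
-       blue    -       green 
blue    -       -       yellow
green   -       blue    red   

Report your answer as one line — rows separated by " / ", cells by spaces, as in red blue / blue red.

red green yellow blue / yellow blue red green / blue red green yellow / green yellow blue red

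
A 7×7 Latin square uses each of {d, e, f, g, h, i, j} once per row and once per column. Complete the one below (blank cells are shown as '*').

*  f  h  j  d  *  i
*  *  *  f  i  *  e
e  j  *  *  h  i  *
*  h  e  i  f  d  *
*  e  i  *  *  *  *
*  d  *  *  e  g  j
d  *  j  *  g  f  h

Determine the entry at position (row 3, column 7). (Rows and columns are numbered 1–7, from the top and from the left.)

f

Cell (r1,c1): row 1 has {d,f,h,i,j}; column 1 has {d,e} → g.
Cell (r1,c6): row 1 has {d,f,g,h,i,j}; column 6 has {d,f,g,i} → e.
Cell (r2,c2): row 2 has {e,f,i}; column 2 has {d,e,f,h,j} → g.
Cell (r2,c3): row 2 has {e,f,g,i}; column 3 has {e,h,i,j} → d.
Cell (r4,c1): row 4 has {d,e,f,h,i}; column 1 has {d,e,g} → j.
Cell (r4,c7): row 4 has {d,e,f,h,i,j}; column 7 has {e,h,i,j} → g.
Cell (r5,c5): row 5 has {e,i}; column 5 has {d,e,f,g,h,i} → j.
Cell (r5,c6): row 5 has {e,i,j}; column 6 has {d,e,f,g,i} → h.
Cell (r6,c3): row 6 has {d,e,g,j}; column 3 has {d,e,h,i,j} → f.
Cell (r6,c4): row 6 has {d,e,f,g,j}; column 4 has {f,i,j} → h.
Cell (r7,c2): row 7 has {d,f,g,h,j}; column 2 has {d,e,f,g,h,j} → i.
Cell (r7,c4): row 7 has {d,f,g,h,i,j}; column 4 has {f,h,i,j} → e.
Cell (r2,c1): row 2 has {d,e,f,g,i}; column 1 has {d,e,g,j} → h.
Cell (r2,c6): row 2 has {d,e,f,g,h,i}; column 6 has {d,e,f,g,h,i} → j.
Cell (r3,c3): row 3 has {e,h,i,j}; column 3 has {d,e,f,h,i,j} → g.
Cell (r3,c4): row 3 has {e,g,h,i,j}; column 4 has {e,f,h,i,j} → d.
Cell (r3,c7): row 3 has {d,e,g,h,i,j}; column 7 has {e,g,h,i,j} → f.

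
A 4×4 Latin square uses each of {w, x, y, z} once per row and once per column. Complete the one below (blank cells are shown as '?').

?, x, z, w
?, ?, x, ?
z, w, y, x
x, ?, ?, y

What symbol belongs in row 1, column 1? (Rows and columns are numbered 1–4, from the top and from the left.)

(r1,c1): row 1 has {w,x,z}; column 1 has {x,z}, so it must be y.

y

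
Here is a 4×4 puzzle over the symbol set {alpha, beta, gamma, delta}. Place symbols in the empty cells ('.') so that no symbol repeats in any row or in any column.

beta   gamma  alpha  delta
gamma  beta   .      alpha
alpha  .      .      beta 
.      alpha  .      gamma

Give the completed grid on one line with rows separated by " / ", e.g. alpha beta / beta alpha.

beta gamma alpha delta / gamma beta delta alpha / alpha delta gamma beta / delta alpha beta gamma

(r2,c3) = delta
(r3,c2) = delta
(r3,c3) = gamma
(r4,c1) = delta
(r4,c3) = beta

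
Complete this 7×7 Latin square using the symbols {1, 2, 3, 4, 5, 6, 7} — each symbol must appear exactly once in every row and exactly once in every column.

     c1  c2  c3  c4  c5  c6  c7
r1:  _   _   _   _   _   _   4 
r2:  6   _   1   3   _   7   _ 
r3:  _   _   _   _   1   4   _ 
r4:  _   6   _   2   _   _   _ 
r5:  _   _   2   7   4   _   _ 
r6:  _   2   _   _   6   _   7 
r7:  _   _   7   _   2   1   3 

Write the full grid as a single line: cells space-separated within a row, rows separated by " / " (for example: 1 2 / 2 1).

5 3 6 1 7 2 4 / 6 4 1 3 5 7 2 / 2 7 3 5 1 4 6 / 7 6 4 2 3 5 1 / 3 1 2 7 4 6 5 / 1 2 5 4 6 3 7 / 4 5 7 6 2 1 3

At row 2, column 5: row 2 has {1,3,6,7}; column 5 has {1,2,4,6}; that leaves 5.
At row 2, column 7: row 2 has {1,3,5,6,7}; column 7 has {3,4,7}; that leaves 2.
At row 2, column 2: row 2 has {1,2,3,5,6,7}; column 2 has {2,6}; that leaves 4.
At row 7, column 2: row 7 has {1,2,3,7}; column 2 has {2,4,6}; that leaves 5.
At row 7, column 1: row 7 has {1,2,3,5,7}; column 1 has {6}; that leaves 4.
At row 7, column 4: row 7 has {1,2,3,4,5,7}; column 4 has {2,3,7}; that leaves 6.
At row 3, column 4: row 3 has {1,4}; column 4 has {2,3,6,7}; that leaves 5.
At row 3, column 7: row 3 has {1,4,5}; column 7 has {2,3,4,7}; that leaves 6.
At row 1, column 4: row 1 has {4}; column 4 has {2,3,5,6,7}; that leaves 1.
At row 3, column 3: row 3 has {1,4,5,6}; column 3 has {1,2,7}; that leaves 3.
At row 6, column 4: row 6 has {2,6,7}; column 4 has {1,2,3,5,6,7}; that leaves 4.
At row 3, column 2: row 3 has {1,3,4,5,6}; column 2 has {2,4,5,6}; that leaves 7.
At row 6, column 3: row 6 has {2,4,6,7}; column 3 has {1,2,3,7}; that leaves 5.
At row 6, column 6: row 6 has {2,4,5,6,7}; column 6 has {1,4,7}; that leaves 3.
At row 1, column 2: row 1 has {1,4}; column 2 has {2,4,5,6,7}; that leaves 3.
At row 1, column 3: row 1 has {1,3,4}; column 3 has {1,2,3,5,7}; that leaves 6.
At row 1, column 5: row 1 has {1,3,4,6}; column 5 has {1,2,4,5,6}; that leaves 7.
At row 3, column 1: row 3 has {1,3,4,5,6,7}; column 1 has {4,6}; that leaves 2.
At row 4, column 3: row 4 has {2,6}; column 3 has {1,2,3,5,6,7}; that leaves 4.
At row 4, column 5: row 4 has {2,4,6}; column 5 has {1,2,4,5,6,7}; that leaves 3.
At row 4, column 6: row 4 has {2,3,4,6}; column 6 has {1,3,4,7}; that leaves 5.
At row 4, column 7: row 4 has {2,3,4,5,6}; column 7 has {2,3,4,6,7}; that leaves 1.
At row 5, column 2: row 5 has {2,4,7}; column 2 has {2,3,4,5,6,7}; that leaves 1.
At row 5, column 6: row 5 has {1,2,4,7}; column 6 has {1,3,4,5,7}; that leaves 6.
At row 5, column 7: row 5 has {1,2,4,6,7}; column 7 has {1,2,3,4,6,7}; that leaves 5.
At row 6, column 1: row 6 has {2,3,4,5,6,7}; column 1 has {2,4,6}; that leaves 1.
At row 1, column 1: row 1 has {1,3,4,6,7}; column 1 has {1,2,4,6}; that leaves 5.
At row 1, column 6: row 1 has {1,3,4,5,6,7}; column 6 has {1,3,4,5,6,7}; that leaves 2.
At row 4, column 1: row 4 has {1,2,3,4,5,6}; column 1 has {1,2,4,5,6}; that leaves 7.
At row 5, column 1: row 5 has {1,2,4,5,6,7}; column 1 has {1,2,4,5,6,7}; that leaves 3.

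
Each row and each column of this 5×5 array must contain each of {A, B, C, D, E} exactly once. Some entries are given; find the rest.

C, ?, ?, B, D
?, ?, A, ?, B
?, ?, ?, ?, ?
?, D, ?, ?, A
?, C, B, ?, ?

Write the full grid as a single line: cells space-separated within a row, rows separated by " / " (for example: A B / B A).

C A E B D / D E A C B / E B D A C / B D C E A / A C B D E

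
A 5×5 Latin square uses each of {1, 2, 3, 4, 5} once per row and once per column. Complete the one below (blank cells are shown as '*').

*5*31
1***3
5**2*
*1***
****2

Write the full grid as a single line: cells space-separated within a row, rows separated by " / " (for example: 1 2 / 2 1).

4 5 2 3 1 / 1 2 4 5 3 / 5 3 1 2 4 / 2 1 3 4 5 / 3 4 5 1 2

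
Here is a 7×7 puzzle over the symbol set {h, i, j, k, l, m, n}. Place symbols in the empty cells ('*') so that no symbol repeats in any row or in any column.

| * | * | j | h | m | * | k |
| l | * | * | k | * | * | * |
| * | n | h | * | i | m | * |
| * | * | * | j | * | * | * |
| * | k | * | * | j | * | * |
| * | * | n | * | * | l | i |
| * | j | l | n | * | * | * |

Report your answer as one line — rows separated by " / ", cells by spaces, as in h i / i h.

n l j h m i k / l m i k n j h / k n h l i m j / m i k j l h n / h k m i j n l / j h n m k l i / i j l n h k m

(r3,c4) = l
(r3,c7) = j
(r6,c4) = m
(r3,c1) = k
(r5,c4) = i
(r6,c2) = h
(r6,c5) = k
(r7,c5) = h
(r7,c7) = m
(r2,c5) = n
(r2,c7) = h
(r4,c5) = l
(r4,c7) = n
(r5,c3) = m
(r5,c7) = l
(r6,c1) = j
(r7,c1) = i
(r7,c6) = k
(r1,c1) = n
(r1,c6) = i
(r2,c3) = i
(r2,c6) = j
(r4,c3) = k
(r4,c6) = h
(r5,c1) = h
(r5,c6) = n
(r1,c2) = l
(r2,c2) = m
(r4,c1) = m
(r4,c2) = i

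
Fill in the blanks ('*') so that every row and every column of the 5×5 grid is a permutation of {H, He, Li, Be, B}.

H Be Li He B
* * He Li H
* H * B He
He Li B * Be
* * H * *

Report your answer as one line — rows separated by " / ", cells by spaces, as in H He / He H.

H Be Li He B / Be B He Li H / Li H Be B He / He Li B H Be / B He H Be Li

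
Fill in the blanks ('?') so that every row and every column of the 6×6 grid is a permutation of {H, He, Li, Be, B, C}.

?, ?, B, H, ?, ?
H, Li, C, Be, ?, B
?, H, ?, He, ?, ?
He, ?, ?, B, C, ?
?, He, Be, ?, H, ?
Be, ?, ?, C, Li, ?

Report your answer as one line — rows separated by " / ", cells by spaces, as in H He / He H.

Li C B H Be He / H Li C Be He B / C H Li He B Be / He Be H B C Li / B He Be Li H C / Be B He C Li H

At row 2, column 5: row 2 has {H,Li,Be,B,C}; column 5 has {H,Li,C}; that leaves He.
At row 3, column 3: row 3 has {H,He}; column 3 has {Be,B,C}; that leaves Li.
At row 4, column 2: row 4 has {He,B,C}; column 2 has {H,He,Li}; that leaves Be.
At row 4, column 3: row 4 has {He,Be,B,C}; column 3 has {Li,Be,B,C}; that leaves H.
At row 4, column 6: row 4 has {H,He,Be,B,C}; column 6 has {B}; that leaves Li.
At row 5, column 4: row 5 has {H,He,Be}; column 4 has {H,He,Be,B,C}; that leaves Li.
At row 5, column 6: row 5 has {H,He,Li,Be}; column 6 has {Li,B}; that leaves C.
At row 6, column 2: row 6 has {Li,Be,C}; column 2 has {H,He,Li,Be}; that leaves B.
At row 6, column 3: row 6 has {Li,Be,B,C}; column 3 has {H,Li,Be,B,C}; that leaves He.
At row 6, column 6: row 6 has {He,Li,Be,B,C}; column 6 has {Li,B,C}; that leaves H.
At row 1, column 2: row 1 has {H,B}; column 2 has {H,He,Li,Be,B}; that leaves C.
At row 1, column 5: row 1 has {H,B,C}; column 5 has {H,He,Li,C}; that leaves Be.
At row 1, column 6: row 1 has {H,Be,B,C}; column 6 has {H,Li,B,C}; that leaves He.
At row 3, column 5: row 3 has {H,He,Li}; column 5 has {H,He,Li,Be,C}; that leaves B.
At row 3, column 6: row 3 has {H,He,Li,B}; column 6 has {H,He,Li,B,C}; that leaves Be.
At row 5, column 1: row 5 has {H,He,Li,Be,C}; column 1 has {H,He,Be}; that leaves B.
At row 1, column 1: row 1 has {H,He,Be,B,C}; column 1 has {H,He,Be,B}; that leaves Li.
At row 3, column 1: row 3 has {H,He,Li,Be,B}; column 1 has {H,He,Li,Be,B}; that leaves C.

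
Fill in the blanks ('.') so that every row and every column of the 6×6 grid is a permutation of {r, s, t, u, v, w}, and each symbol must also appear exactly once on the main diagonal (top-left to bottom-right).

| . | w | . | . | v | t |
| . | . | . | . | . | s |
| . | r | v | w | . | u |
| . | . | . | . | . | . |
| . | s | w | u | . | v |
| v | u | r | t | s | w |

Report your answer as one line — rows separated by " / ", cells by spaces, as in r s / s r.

u w s r v t / r t u v w s / s r v w t u / w v t s u r / t s w u r v / v u r t s w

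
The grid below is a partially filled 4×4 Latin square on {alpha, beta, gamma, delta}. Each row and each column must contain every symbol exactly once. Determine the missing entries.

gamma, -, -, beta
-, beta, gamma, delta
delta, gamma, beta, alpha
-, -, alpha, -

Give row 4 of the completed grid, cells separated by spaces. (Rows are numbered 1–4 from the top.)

Cell (r1,c3): row 1 has {beta,gamma}; column 3 has {alpha,beta,gamma} → delta.
Cell (r2,c1): row 2 has {beta,gamma,delta}; column 1 has {gamma,delta} → alpha.
Cell (r4,c1): row 4 has {alpha}; column 1 has {alpha,gamma,delta} → beta.
Cell (r4,c2): row 4 has {alpha,beta}; column 2 has {beta,gamma} → delta.
Cell (r4,c4): row 4 has {alpha,beta,delta}; column 4 has {alpha,beta,delta} → gamma.

beta delta alpha gamma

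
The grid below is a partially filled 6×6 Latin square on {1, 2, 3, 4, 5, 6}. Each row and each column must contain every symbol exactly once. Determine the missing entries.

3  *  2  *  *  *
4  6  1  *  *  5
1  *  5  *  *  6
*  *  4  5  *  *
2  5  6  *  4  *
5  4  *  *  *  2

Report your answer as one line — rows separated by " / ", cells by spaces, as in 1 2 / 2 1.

3 1 2 6 5 4 / 4 6 1 2 3 5 / 1 3 5 4 2 6 / 6 2 4 5 1 3 / 2 5 6 3 4 1 / 5 4 3 1 6 2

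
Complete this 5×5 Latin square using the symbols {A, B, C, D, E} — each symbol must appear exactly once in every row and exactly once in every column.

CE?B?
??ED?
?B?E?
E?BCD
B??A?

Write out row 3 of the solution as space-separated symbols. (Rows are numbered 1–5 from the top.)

D B A E C

(r1,c5) = A
(r2,c1) = A
(r2,c2) = C
(r2,c5) = B
(r3,c1) = D
(r3,c5) = C
(r4,c2) = A
(r5,c2) = D
(r5,c3) = C
(r5,c5) = E
(r1,c3) = D
(r3,c3) = A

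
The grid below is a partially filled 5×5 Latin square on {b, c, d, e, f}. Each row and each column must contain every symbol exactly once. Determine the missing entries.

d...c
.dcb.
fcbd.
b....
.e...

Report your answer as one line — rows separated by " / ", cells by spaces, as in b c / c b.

d b f e c / e d c b f / f c b d e / b f e c d / c e d f b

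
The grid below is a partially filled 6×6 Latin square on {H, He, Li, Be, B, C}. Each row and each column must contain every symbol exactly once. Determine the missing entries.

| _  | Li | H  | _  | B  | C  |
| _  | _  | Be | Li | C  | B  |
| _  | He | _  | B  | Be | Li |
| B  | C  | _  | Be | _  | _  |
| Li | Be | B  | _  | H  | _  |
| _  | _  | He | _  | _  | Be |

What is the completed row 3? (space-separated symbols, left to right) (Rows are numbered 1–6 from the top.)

H He C B Be Li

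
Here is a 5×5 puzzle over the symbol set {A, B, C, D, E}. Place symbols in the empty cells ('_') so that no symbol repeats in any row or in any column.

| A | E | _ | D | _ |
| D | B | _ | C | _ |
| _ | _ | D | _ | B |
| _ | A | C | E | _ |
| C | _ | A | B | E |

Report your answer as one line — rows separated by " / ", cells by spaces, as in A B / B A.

A E B D C / D B E C A / E C D A B / B A C E D / C D A B E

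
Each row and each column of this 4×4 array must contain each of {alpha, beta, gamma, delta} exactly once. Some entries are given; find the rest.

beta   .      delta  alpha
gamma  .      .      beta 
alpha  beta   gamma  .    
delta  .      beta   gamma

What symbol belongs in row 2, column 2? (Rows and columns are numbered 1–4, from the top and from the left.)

(r1,c2) = gamma
(r2,c3) = alpha
(r3,c4) = delta
(r4,c2) = alpha
(r2,c2) = delta

delta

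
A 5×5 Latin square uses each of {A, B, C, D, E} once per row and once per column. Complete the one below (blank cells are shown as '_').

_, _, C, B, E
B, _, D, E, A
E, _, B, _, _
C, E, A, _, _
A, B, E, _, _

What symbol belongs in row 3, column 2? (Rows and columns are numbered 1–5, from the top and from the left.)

D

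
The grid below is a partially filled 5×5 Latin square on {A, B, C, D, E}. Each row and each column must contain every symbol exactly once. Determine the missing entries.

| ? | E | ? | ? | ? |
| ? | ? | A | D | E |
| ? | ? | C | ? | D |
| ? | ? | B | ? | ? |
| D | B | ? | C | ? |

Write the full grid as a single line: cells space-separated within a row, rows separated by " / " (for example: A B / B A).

row 1 has {E}; column 3 has {A,B,C} — only D is left for (r1,c3).
row 2 has {A,D,E}; column 2 has {B,E} — only C is left for (r2,c2).
row 3 has {C,D}; column 2 has {B,C,E} — only A is left for (r3,c2).
row 4 has {B}; column 2 has {A,B,C,E} — only D is left for (r4,c2).
row 5 has {B,C,D}; column 3 has {A,B,C,D} — only E is left for (r5,c3).
row 5 has {B,C,D,E}; column 5 has {D,E} — only A is left for (r5,c5).
row 2 has {A,C,D,E}; column 1 has {D} — only B is left for (r2,c1).
row 3 has {A,C,D}; column 1 has {B,D} — only E is left for (r3,c1).
row 3 has {A,C,D,E}; column 4 has {C,D} — only B is left for (r3,c4).
row 4 has {B,D}; column 5 has {A,D,E} — only C is left for (r4,c5).
row 1 has {D,E}; column 4 has {B,C,D} — only A is left for (r1,c4).
row 1 has {A,D,E}; column 5 has {A,C,D,E} — only B is left for (r1,c5).
row 4 has {B,C,D}; column 1 has {B,D,E} — only A is left for (r4,c1).
row 4 has {A,B,C,D}; column 4 has {A,B,C,D} — only E is left for (r4,c4).
row 1 has {A,B,D,E}; column 1 has {A,B,D,E} — only C is left for (r1,c1).

C E D A B / B C A D E / E A C B D / A D B E C / D B E C A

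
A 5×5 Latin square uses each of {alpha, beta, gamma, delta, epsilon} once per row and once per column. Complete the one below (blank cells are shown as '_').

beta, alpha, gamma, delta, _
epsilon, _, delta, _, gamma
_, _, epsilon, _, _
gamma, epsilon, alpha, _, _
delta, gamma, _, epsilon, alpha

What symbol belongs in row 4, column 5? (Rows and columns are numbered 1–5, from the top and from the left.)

(r1,c5) = epsilon
(r2,c2) = beta
(r2,c4) = alpha
(r3,c1) = alpha
(r3,c2) = delta
(r3,c5) = beta
(r4,c4) = beta
(r4,c5) = delta

delta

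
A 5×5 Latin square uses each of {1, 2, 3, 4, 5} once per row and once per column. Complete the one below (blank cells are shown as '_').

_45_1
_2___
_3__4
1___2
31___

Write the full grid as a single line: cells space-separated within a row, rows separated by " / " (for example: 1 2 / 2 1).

(r1,c1) = 2
(r1,c4) = 3
(r3,c1) = 5
(r4,c2) = 5
(r4,c4) = 4
(r5,c5) = 5
(r2,c1) = 4
(r2,c5) = 3
(r4,c3) = 3
(r5,c4) = 2
(r2,c3) = 1
(r2,c4) = 5
(r3,c3) = 2
(r3,c4) = 1
(r5,c3) = 4

2 4 5 3 1 / 4 2 1 5 3 / 5 3 2 1 4 / 1 5 3 4 2 / 3 1 4 2 5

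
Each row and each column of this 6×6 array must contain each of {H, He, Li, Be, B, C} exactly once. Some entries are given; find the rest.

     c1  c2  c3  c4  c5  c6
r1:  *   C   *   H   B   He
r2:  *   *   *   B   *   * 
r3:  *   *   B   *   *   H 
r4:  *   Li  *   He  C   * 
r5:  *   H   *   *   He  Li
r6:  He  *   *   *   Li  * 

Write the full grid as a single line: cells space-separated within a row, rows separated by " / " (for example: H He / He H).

Be C Li H B He / Li Be He B H C / C He B Li Be H / H Li Be He C B / B H C Be He Li / He B H C Li Be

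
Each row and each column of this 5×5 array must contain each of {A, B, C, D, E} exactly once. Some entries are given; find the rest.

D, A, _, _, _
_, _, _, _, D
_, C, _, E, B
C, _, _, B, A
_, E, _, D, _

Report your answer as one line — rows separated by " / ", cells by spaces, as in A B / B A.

(r1,c4) = C
(r1,c5) = E
(r2,c2) = B
(r2,c4) = A
(r3,c1) = A
(r3,c3) = D
(r4,c2) = D
(r4,c3) = E
(r5,c1) = B
(r5,c5) = C
(r1,c3) = B
(r2,c1) = E
(r2,c3) = C
(r5,c3) = A

D A B C E / E B C A D / A C D E B / C D E B A / B E A D C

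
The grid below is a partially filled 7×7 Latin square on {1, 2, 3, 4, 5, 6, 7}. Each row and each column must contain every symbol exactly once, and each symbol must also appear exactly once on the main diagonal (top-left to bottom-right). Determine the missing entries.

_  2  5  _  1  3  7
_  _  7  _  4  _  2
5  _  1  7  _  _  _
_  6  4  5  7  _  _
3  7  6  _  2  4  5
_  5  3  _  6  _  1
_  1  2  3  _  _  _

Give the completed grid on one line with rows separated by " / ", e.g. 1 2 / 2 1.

6 2 5 4 1 3 7 / 1 3 7 6 4 5 2 / 5 4 1 7 3 2 6 / 2 6 4 5 7 1 3 / 3 7 6 1 2 4 5 / 4 5 3 2 6 7 1 / 7 1 2 3 5 6 4

(r2,c2) = 3
(r3,c2) = 4
(r3,c5) = 3
(r3,c7) = 6
(r4,c7) = 3
(r5,c4) = 1
(r6,c6) = 7
(r7,c5) = 5
(r7,c6) = 6
(r7,c7) = 4
(r1,c1) = 6
(r1,c4) = 4
(r2,c1) = 1
(r2,c4) = 6
(r2,c6) = 5
(r3,c6) = 2
(r4,c1) = 2
(r4,c6) = 1
(r6,c1) = 4
(r6,c4) = 2
(r7,c1) = 7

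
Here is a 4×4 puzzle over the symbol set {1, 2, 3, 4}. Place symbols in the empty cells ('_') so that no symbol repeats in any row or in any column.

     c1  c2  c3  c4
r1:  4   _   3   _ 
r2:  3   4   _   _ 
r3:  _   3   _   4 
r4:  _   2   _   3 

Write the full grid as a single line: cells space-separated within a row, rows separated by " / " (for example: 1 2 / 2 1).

4 1 3 2 / 3 4 2 1 / 2 3 1 4 / 1 2 4 3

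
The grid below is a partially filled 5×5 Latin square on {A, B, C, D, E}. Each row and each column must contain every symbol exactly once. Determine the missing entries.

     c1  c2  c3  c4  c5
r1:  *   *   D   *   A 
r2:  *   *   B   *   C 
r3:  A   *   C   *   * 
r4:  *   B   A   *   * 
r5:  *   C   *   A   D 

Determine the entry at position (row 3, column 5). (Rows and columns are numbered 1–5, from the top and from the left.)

(r1,c2): row 1 has {A,D}; column 2 has {B,C}, so it must be E.
(r3,c2): row 3 has {A,C}; column 2 has {B,C,E}, so it must be D.
(r4,c5): row 4 has {A,B}; column 5 has {A,C,D}, so it must be E.
(r5,c3): row 5 has {A,C,D}; column 3 has {A,B,C,D}, so it must be E.
(r2,c2): row 2 has {B,C}; column 2 has {B,C,D,E}, so it must be A.
(r3,c5): row 3 has {A,C,D}; column 5 has {A,C,D,E}, so it must be B.

B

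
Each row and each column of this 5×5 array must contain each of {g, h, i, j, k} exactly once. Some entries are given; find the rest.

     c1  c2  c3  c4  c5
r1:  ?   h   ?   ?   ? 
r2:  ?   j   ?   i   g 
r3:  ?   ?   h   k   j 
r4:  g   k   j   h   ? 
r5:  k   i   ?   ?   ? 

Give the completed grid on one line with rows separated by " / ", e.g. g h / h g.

j h i g k / h j k i g / i g h k j / g k j h i / k i g j h

(r2,c1) = h
(r2,c3) = k
(r3,c1) = i
(r3,c2) = g
(r4,c5) = i
(r5,c3) = g
(r5,c4) = j
(r5,c5) = h
(r1,c1) = j
(r1,c3) = i
(r1,c4) = g
(r1,c5) = k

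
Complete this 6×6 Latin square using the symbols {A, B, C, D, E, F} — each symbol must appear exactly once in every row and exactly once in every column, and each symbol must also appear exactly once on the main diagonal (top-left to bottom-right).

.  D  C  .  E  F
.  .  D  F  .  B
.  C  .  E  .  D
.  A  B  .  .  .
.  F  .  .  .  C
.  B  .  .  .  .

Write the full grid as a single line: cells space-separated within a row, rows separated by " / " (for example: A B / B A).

(r2,c2) = E
(r4,c6) = E
(r6,c6) = A
(r1,c1) = B
(r1,c4) = A
(r3,c3) = F
(r5,c5) = D
(r6,c3) = E
(r3,c1) = A
(r3,c5) = B
(r4,c4) = C
(r4,c5) = F
(r5,c1) = E
(r5,c3) = A
(r5,c4) = B
(r6,c4) = D
(r6,c5) = C
(r2,c1) = C
(r2,c5) = A
(r4,c1) = D
(r6,c1) = F

B D C A E F / C E D F A B / A C F E B D / D A B C F E / E F A B D C / F B E D C A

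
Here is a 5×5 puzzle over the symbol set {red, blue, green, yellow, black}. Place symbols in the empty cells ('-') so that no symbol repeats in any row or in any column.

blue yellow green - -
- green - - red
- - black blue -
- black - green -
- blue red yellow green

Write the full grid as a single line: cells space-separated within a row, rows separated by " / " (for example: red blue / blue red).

(r1,c5): row 1 has {blue,green,yellow}; column 5 has {red,green}, so it must be black.
(r2,c4): row 2 has {red,green}; column 4 has {blue,green,yellow}, so it must be black.
(r3,c2): row 3 has {blue,black}; column 2 has {blue,green,yellow,black}, so it must be red.
(r3,c5): row 3 has {red,blue,black}; column 5 has {red,green,black}, so it must be yellow.
(r4,c5): row 4 has {green,black}; column 5 has {red,green,yellow,black}, so it must be blue.
(r5,c1): row 5 has {red,blue,green,yellow}; column 1 has {blue}, so it must be black.
(r1,c4): row 1 has {blue,green,yellow,black}; column 4 has {blue,green,yellow,black}, so it must be red.
(r2,c1): row 2 has {red,green,black}; column 1 has {blue,black}, so it must be yellow.
(r2,c3): row 2 has {red,green,yellow,black}; column 3 has {red,green,black}, so it must be blue.
(r3,c1): row 3 has {red,blue,yellow,black}; column 1 has {blue,yellow,black}, so it must be green.
(r4,c1): row 4 has {blue,green,black}; column 1 has {blue,green,yellow,black}, so it must be red.
(r4,c3): row 4 has {red,blue,green,black}; column 3 has {red,blue,green,black}, so it must be yellow.

blue yellow green red black / yellow green blue black red / green red black blue yellow / red black yellow green blue / black blue red yellow green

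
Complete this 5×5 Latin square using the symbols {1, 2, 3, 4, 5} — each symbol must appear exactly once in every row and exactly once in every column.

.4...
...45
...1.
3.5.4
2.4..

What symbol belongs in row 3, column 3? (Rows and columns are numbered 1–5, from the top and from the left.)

2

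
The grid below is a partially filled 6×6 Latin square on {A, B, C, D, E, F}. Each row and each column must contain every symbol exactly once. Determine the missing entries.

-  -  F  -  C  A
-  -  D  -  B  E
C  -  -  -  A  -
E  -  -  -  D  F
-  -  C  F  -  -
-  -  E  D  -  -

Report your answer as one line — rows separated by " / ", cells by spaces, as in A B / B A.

At row 3, column 3: row 3 has {A,C}; column 3 has {C,D,E,F}; that leaves B.
At row 3, column 4: row 3 has {A,B,C}; column 4 has {D,F}; that leaves E.
At row 3, column 6: row 3 has {A,B,C,E}; column 6 has {A,E,F}; that leaves D.
At row 4, column 3: row 4 has {D,E,F}; column 3 has {B,C,D,E,F}; that leaves A.
At row 5, column 5: row 5 has {C,F}; column 5 has {A,B,C,D}; that leaves E.
At row 5, column 6: row 5 has {C,E,F}; column 6 has {A,D,E,F}; that leaves B.
At row 6, column 5: row 6 has {D,E}; column 5 has {A,B,C,D,E}; that leaves F.
At row 6, column 6: row 6 has {D,E,F}; column 6 has {A,B,D,E,F}; that leaves C.
At row 1, column 4: row 1 has {A,C,F}; column 4 has {D,E,F}; that leaves B.
At row 3, column 2: row 3 has {A,B,C,D,E}; column 2 is empty so far; that leaves F.
At row 4, column 4: row 4 has {A,D,E,F}; column 4 has {B,D,E,F}; that leaves C.
At row 1, column 1: row 1 has {A,B,C,F}; column 1 has {C,E}; that leaves D.
At row 1, column 2: row 1 has {A,B,C,D,F}; column 2 has {F}; that leaves E.
At row 2, column 4: row 2 has {B,D,E}; column 4 has {B,C,D,E,F}; that leaves A.
At row 4, column 2: row 4 has {A,C,D,E,F}; column 2 has {E,F}; that leaves B.
At row 5, column 1: row 5 has {B,C,E,F}; column 1 has {C,D,E}; that leaves A.
At row 5, column 2: row 5 has {A,B,C,E,F}; column 2 has {B,E,F}; that leaves D.
At row 6, column 1: row 6 has {C,D,E,F}; column 1 has {A,C,D,E}; that leaves B.
At row 6, column 2: row 6 has {B,C,D,E,F}; column 2 has {B,D,E,F}; that leaves A.
At row 2, column 1: row 2 has {A,B,D,E}; column 1 has {A,B,C,D,E}; that leaves F.
At row 2, column 2: row 2 has {A,B,D,E,F}; column 2 has {A,B,D,E,F}; that leaves C.

D E F B C A / F C D A B E / C F B E A D / E B A C D F / A D C F E B / B A E D F C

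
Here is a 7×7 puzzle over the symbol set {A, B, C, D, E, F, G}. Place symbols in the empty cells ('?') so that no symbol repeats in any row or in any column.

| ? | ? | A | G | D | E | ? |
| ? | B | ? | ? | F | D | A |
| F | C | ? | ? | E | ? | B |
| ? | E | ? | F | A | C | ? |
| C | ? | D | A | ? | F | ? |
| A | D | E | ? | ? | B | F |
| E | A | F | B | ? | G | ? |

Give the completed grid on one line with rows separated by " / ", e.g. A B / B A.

(r1,c1) = B
(r1,c2) = F
(r1,c7) = C
(r2,c1) = G
(r2,c3) = C
(r2,c4) = E
(r3,c3) = G
(r3,c4) = D
(r3,c6) = A
(r4,c1) = D
(r4,c3) = B
(r4,c7) = G
(r5,c2) = G
(r5,c5) = B
(r5,c7) = E
(r6,c4) = C
(r6,c5) = G
(r7,c5) = C
(r7,c7) = D

B F A G D E C / G B C E F D A / F C G D E A B / D E B F A C G / C G D A B F E / A D E C G B F / E A F B C G D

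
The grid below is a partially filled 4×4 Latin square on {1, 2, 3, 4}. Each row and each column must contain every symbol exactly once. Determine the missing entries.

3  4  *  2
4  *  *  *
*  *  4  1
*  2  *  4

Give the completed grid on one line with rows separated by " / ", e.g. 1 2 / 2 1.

3 4 1 2 / 4 1 2 3 / 2 3 4 1 / 1 2 3 4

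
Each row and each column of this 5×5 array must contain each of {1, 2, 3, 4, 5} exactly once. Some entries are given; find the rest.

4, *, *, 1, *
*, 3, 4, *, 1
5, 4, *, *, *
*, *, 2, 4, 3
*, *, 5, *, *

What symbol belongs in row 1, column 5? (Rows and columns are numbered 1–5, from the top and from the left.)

5

(r1,c3) = 3
(r2,c1) = 2
(r2,c4) = 5
(r3,c3) = 1
(r3,c5) = 2
(r4,c1) = 1
(r4,c2) = 5
(r5,c1) = 3
(r5,c4) = 2
(r5,c5) = 4
(r1,c2) = 2
(r1,c5) = 5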